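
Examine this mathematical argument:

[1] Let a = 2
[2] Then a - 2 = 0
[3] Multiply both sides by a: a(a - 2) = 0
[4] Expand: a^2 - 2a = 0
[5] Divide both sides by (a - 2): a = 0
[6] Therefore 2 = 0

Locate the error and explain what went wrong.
Step 5: Divide both sides by (a - 2): a = 0

Step 5 divides both sides by (a - 2). However, since a = 2, we have (a - 2) = 0. Division by zero is undefined, making this step invalid.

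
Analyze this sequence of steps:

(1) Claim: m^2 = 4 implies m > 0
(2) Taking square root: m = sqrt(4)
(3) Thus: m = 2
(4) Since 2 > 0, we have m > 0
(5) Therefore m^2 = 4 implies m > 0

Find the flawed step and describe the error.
Step 2: Taking square root: m = sqrt(4)

Step 2 takes the square root and assumes the positive root only. The equation m^2 = 4 actually has two solutions: m = 2 and m = -2. The proof silently assumes m > 0 without justification, then uses this assumption to conclude m > 0, which is circular. The counterexample m = -2 shows the claim is false.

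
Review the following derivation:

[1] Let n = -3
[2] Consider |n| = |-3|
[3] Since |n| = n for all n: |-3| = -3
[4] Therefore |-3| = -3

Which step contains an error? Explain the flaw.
Step 3: Since |n| = n for all n: |-3| = -3

Step 3 incorrectly states that |n| = n for all n. The correct definition is |n| = n when n >= 0, and |n| = -n when n < 0. Since -3 < 0, we have |-3| = -(-3) = 3, not -3.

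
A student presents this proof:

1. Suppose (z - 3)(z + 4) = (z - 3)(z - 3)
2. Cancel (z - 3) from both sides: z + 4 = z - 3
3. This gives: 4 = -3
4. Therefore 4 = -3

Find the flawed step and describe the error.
Step 2: Cancel (z - 3) from both sides: z + 4 = z - 3

Step 2 cancels (z - 3) from both sides. This is only valid if (z - 3) ≠ 0, i.e., z ≠ 3. When z = 3, both sides equal zero regardless of the other factors. The correct approach requires considering z = 3 as a separate case.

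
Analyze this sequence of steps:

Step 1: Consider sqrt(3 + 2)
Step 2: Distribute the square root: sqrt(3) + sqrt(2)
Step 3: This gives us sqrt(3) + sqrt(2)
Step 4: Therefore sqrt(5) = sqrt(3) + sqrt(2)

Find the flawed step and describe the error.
Step 2: Distribute the square root: sqrt(3) + sqrt(2)

Step 2 incorrectly 'distributes' the square root over addition. The square root function does not distribute: sqrt(a + b) ≠ sqrt(a) + sqrt(b). In fact, sqrt(3 + 2) = sqrt(5) ≈ 2.2361, while sqrt(3) + sqrt(2) ≈ 3.1463.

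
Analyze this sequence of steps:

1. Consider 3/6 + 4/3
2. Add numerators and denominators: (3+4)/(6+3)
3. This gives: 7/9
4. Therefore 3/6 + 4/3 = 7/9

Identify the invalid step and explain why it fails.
Step 2: Add numerators and denominators: (3+4)/(6+3)

Step 2 incorrectly adds fractions by separately adding numerators and denominators. This is wrong. The correct method requires a common denominator: 3/6 + 4/3 = (3×3 + 4×6)/(6×3) = 33/18 = 11/6. The method used gives 7/9, which is different.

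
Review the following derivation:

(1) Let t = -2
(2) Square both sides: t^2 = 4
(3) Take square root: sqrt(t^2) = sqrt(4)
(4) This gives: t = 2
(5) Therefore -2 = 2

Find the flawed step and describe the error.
Step 4: This gives: t = 2

Step 4 incorrectly states that sqrt(t^2) = t. The correct identity is sqrt(t^2) = |t|. Since t = -2 < 0, we have sqrt(t^2) = |-2| = 2, not t = -2.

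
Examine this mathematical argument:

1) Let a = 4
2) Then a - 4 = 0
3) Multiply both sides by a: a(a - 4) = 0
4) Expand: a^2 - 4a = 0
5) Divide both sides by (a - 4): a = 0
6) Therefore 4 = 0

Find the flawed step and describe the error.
Step 5: Divide both sides by (a - 4): a = 0

Step 5 divides both sides by (a - 4). However, since a = 4, we have (a - 4) = 0. Division by zero is undefined, making this step invalid.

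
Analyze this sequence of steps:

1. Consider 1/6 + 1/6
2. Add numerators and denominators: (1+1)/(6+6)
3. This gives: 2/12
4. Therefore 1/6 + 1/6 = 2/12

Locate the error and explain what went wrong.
Step 2: Add numerators and denominators: (1+1)/(6+6)

Step 2 incorrectly adds fractions by separately adding numerators and denominators. This is wrong. The correct method requires a common denominator: 1/6 + 1/6 = (1×6 + 1×6)/(6×6) = 12/36 = 1/3. The method used gives 2/12, which is different.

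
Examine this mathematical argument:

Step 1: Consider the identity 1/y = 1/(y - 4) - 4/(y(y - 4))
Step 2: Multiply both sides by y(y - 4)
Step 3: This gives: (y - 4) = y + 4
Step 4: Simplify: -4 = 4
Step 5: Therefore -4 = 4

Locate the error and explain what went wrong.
Step 3: This gives: (y - 4) = y + 4

Step 3 makes a sign error when clearing denominators. Multiplying -4/(y(y - 4)) by y(y - 4) gives -4, not +4. The correct result is (y - 4) = y - 4, which is trivially true, not (y - 4) = y + 4. (Step 1 is a valid identity: 1/(y - 4) - 4/(y(y - 4)) = (y - 4)/(y(y - 4)) = 1/y.)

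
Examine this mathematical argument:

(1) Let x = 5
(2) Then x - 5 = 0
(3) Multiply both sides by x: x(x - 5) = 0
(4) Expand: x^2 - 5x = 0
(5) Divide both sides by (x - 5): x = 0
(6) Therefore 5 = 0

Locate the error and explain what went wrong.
Step 5: Divide both sides by (x - 5): x = 0

Step 5 divides both sides by (x - 5). However, since x = 5, we have (x - 5) = 0. Division by zero is undefined, making this step invalid.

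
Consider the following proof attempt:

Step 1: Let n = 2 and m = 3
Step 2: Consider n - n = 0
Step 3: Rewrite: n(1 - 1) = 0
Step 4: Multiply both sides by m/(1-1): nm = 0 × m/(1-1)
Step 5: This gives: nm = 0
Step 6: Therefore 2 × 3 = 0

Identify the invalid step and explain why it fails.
Step 4: Multiply both sides by m/(1-1): nm = 0 × m/(1-1)

Step 4 multiplies both sides by m/(1-1). However, 1-1 = 0, so this is multiplication by m/0, which is undefined. We cannot multiply by an undefined expression.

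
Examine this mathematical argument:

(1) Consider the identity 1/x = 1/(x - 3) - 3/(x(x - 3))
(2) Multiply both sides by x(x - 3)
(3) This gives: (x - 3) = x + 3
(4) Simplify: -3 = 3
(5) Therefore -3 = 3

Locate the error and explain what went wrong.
Step 3: This gives: (x - 3) = x + 3

Step 3 makes a sign error when clearing denominators. Multiplying -3/(x(x - 3)) by x(x - 3) gives -3, not +3. The correct result is (x - 3) = x - 3, which is trivially true, not (x - 3) = x + 3. (Step 1 is a valid identity: 1/(x - 3) - 3/(x(x - 3)) = (x - 3)/(x(x - 3)) = 1/x.)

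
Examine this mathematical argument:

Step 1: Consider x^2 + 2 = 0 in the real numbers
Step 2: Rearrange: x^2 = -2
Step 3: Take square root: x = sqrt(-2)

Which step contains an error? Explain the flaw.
Step 3: Take square root: x = sqrt(-2)

Step 3 takes the square root of -2, which is negative. In the real number system, the square root of a negative number is undefined. The equation x^2 + 2 = 0 has no real solutions. Square roots of negative numbers only exist in the complex numbers.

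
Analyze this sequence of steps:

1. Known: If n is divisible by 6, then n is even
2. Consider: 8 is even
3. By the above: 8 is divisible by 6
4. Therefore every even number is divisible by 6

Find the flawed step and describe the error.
Step 3: By the above: 8 is divisible by 6

Step 3 commits the fallacy of affirming the consequent. The known fact 'divisible by 6 → even' does NOT imply 'even → divisible by 6'. That would be the converse, which is false. For example, 8 is even but 8 ÷ 6 = 1.33, which is not an integer.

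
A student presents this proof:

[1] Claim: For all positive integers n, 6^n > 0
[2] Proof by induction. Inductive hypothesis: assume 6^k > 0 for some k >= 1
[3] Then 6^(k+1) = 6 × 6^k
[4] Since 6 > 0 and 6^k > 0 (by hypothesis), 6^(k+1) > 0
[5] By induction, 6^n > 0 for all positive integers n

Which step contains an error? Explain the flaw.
Step 5: By induction, 6^n > 0 for all positive integers n

Step 5 concludes the proof by induction, but no base case was ever established. A valid induction proof requires: (1) a base case proving 6^1 > 0, and (2) an inductive step showing IF 6^k > 0 THEN 6^(k+1) > 0. Steps 2-4 correctly establish the inductive step, but without the base case the conclusion in step 5 does not follow.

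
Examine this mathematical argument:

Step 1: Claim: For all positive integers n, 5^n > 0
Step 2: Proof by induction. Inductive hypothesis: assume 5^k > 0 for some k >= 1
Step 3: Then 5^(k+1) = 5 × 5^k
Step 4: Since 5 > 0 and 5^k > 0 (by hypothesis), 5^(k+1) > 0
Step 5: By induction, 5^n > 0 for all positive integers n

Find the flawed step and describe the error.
Step 5: By induction, 5^n > 0 for all positive integers n

Step 5 concludes the proof by induction, but no base case was ever established. A valid induction proof requires: (1) a base case proving 5^1 > 0, and (2) an inductive step showing IF 5^k > 0 THEN 5^(k+1) > 0. Steps 2-4 correctly establish the inductive step, but without the base case the conclusion in step 5 does not follow.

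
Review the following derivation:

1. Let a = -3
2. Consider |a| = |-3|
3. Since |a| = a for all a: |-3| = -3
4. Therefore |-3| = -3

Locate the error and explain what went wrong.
Step 3: Since |a| = a for all a: |-3| = -3

Step 3 incorrectly states that |a| = a for all a. The correct definition is |a| = a when a >= 0, and |a| = -a when a < 0. Since -3 < 0, we have |-3| = -(-3) = 3, not -3.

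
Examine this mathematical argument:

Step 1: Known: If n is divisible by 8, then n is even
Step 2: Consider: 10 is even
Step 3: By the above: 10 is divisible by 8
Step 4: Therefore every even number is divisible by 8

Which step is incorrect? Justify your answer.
Step 3: By the above: 10 is divisible by 8

Step 3 commits the fallacy of affirming the consequent. The known fact 'divisible by 8 → even' does NOT imply 'even → divisible by 8'. That would be the converse, which is false. For example, 10 is even but 10 ÷ 8 = 1.25, which is not an integer.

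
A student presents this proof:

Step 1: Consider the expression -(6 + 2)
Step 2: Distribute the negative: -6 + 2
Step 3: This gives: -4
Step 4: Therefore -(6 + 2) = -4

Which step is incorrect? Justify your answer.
Step 2: Distribute the negative: -6 + 2

Step 2 incorrectly distributes the negative sign. The correct distribution is -(6 + 2) = -6 - 2 = -8. The negative must be applied to both terms, not just the first. The error treats -(6 + 2) as -6 + 2, which equals -4 instead of -8.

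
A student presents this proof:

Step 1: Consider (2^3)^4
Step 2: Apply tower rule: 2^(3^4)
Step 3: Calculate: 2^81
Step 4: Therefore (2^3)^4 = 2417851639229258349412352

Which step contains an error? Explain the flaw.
Step 2: Apply tower rule: 2^(3^4)

Step 2 incorrectly states that (a^b)^c = a^(b^c). The correct rule is (a^b)^c = a^(b×c). The actual value is (2^3)^4 = 2^12 = 4096, not 2^81 = 2417851639229258349412352.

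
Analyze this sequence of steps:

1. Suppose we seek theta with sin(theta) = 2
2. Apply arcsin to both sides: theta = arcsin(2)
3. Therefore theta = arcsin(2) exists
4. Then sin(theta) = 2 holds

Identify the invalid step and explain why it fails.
Step 2: Apply arcsin to both sides: theta = arcsin(2)

Step 2 applies arcsin to 2. However, arcsin(x) is only defined for x in [-1, 1] because sin(theta) can only produce values in that range. Since |2| > 1, arcsin(2) is undefined. There is no angle whose sine equals 2.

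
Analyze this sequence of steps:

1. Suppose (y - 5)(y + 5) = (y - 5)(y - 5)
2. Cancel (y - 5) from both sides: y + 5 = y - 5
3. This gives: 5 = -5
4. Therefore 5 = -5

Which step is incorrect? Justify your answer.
Step 2: Cancel (y - 5) from both sides: y + 5 = y - 5

Step 2 cancels (y - 5) from both sides. This is only valid if (y - 5) ≠ 0, i.e., y ≠ 5. When y = 5, both sides equal zero regardless of the other factors. The correct approach requires considering y = 5 as a separate case.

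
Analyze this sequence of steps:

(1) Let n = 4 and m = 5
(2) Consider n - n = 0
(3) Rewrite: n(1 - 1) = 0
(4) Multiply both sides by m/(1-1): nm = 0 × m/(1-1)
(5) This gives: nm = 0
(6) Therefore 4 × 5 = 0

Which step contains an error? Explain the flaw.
Step 4: Multiply both sides by m/(1-1): nm = 0 × m/(1-1)

Step 4 multiplies both sides by m/(1-1). However, 1-1 = 0, so this is multiplication by m/0, which is undefined. We cannot multiply by an undefined expression.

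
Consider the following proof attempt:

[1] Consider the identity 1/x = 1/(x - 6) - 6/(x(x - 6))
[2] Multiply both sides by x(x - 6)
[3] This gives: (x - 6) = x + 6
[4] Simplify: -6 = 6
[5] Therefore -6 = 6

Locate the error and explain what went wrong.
Step 3: This gives: (x - 6) = x + 6

Step 3 makes a sign error when clearing denominators. Multiplying -6/(x(x - 6)) by x(x - 6) gives -6, not +6. The correct result is (x - 6) = x - 6, which is trivially true, not (x - 6) = x + 6. (Step 1 is a valid identity: 1/(x - 6) - 6/(x(x - 6)) = (x - 6)/(x(x - 6)) = 1/x.)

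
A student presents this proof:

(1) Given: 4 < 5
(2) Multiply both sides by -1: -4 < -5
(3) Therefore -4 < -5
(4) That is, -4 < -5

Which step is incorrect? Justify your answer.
Step 2: Multiply both sides by -1: -4 < -5

Step 2 multiplies both sides by -1 but fails to reverse the inequality sign. When multiplying (or dividing) an inequality by a negative number, the direction must be reversed. Since 4 < 5, we should get -4 > -5, i.e., -4 > -5.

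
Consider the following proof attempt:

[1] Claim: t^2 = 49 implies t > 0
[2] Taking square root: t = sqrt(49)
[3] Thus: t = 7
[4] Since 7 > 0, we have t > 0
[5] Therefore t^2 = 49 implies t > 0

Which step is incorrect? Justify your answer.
Step 2: Taking square root: t = sqrt(49)

Step 2 takes the square root and assumes the positive root only. The equation t^2 = 49 actually has two solutions: t = 7 and t = -7. The proof silently assumes t > 0 without justification, then uses this assumption to conclude t > 0, which is circular. The counterexample t = -7 shows the claim is false.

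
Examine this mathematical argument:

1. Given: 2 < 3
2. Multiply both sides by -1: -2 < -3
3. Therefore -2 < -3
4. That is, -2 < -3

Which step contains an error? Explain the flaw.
Step 2: Multiply both sides by -1: -2 < -3

Step 2 multiplies both sides by -1 but fails to reverse the inequality sign. When multiplying (or dividing) an inequality by a negative number, the direction must be reversed. Since 2 < 3, we should get -2 > -3, i.e., -2 > -3.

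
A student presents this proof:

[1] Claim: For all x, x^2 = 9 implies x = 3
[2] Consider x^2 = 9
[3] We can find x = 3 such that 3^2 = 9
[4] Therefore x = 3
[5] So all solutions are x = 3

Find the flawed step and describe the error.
Step 4: Therefore x = 3

Step 4 incorrectly concludes that x = 3 is the only solution. The proof shows that x = 3 is A solution (existence), but does not show it is the ONLY solution (uniqueness). In fact, x = -3 is also a solution since (-3)^2 = 9. Finding one solution doesn't prove there are no others.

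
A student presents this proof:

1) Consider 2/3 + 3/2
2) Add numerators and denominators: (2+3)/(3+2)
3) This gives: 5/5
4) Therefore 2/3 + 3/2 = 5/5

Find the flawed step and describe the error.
Step 2: Add numerators and denominators: (2+3)/(3+2)

Step 2 incorrectly adds fractions by separately adding numerators and denominators. This is wrong. The correct method requires a common denominator: 2/3 + 3/2 = (2×2 + 3×3)/(3×2) = 13/6 = 13/6. The method used gives 5/5, which is different.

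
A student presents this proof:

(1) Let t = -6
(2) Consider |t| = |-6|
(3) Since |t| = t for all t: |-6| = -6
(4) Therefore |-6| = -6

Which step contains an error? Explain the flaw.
Step 3: Since |t| = t for all t: |-6| = -6

Step 3 incorrectly states that |t| = t for all t. The correct definition is |t| = t when t >= 0, and |t| = -t when t < 0. Since -6 < 0, we have |-6| = -(-6) = 6, not -6.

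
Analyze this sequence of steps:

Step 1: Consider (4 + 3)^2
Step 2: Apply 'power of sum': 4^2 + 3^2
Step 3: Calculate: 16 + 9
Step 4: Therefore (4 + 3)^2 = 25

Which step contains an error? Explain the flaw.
Step 2: Apply 'power of sum': 4^2 + 3^2

Step 2 incorrectly applies a non-existent rule '(a+b)^n = a^n + b^n'. This is false in general. The correct expansion uses the binomial theorem. The actual value is (4 + 3)^2 = 7^2 = 49, not 25.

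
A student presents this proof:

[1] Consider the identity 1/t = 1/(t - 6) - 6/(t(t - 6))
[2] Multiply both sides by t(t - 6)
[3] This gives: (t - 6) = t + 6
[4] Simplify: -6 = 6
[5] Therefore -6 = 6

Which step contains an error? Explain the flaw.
Step 3: This gives: (t - 6) = t + 6

Step 3 makes a sign error when clearing denominators. Multiplying -6/(t(t - 6)) by t(t - 6) gives -6, not +6. The correct result is (t - 6) = t - 6, which is trivially true, not (t - 6) = t + 6. (Step 1 is a valid identity: 1/(t - 6) - 6/(t(t - 6)) = (t - 6)/(t(t - 6)) = 1/t.)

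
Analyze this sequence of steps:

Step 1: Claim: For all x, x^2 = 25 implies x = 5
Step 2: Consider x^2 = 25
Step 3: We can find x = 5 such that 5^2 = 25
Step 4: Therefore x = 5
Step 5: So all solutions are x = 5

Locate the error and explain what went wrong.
Step 4: Therefore x = 5

Step 4 incorrectly concludes that x = 5 is the only solution. The proof shows that x = 5 is A solution (existence), but does not show it is the ONLY solution (uniqueness). In fact, x = -5 is also a solution since (-5)^2 = 25. Finding one solution doesn't prove there are no others.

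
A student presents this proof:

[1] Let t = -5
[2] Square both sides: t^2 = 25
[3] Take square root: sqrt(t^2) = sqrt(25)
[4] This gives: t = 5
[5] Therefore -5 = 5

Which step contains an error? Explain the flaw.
Step 4: This gives: t = 5

Step 4 incorrectly states that sqrt(t^2) = t. The correct identity is sqrt(t^2) = |t|. Since t = -5 < 0, we have sqrt(t^2) = |-5| = 5, not t = -5.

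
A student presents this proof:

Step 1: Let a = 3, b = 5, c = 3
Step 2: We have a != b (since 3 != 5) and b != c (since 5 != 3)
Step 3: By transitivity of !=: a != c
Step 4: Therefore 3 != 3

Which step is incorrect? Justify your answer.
Step 3: By transitivity of !=: a != c

Step 3 incorrectly applies transitivity to the '!=' relation. Transitivity states: if a R b and b R c, then a R c. However, '!=' is not transitive. Counterexample: 3 != 5 and 5 != 3, but 3 = 3 (both equal 3). Transitivity holds for relations like <, <=, =, but not for !=.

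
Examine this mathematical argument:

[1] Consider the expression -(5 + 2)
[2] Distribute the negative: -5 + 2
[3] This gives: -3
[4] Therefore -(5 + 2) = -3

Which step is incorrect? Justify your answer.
Step 2: Distribute the negative: -5 + 2

Step 2 incorrectly distributes the negative sign. The correct distribution is -(5 + 2) = -5 - 2 = -7. The negative must be applied to both terms, not just the first. The error treats -(5 + 2) as -5 + 2, which equals -3 instead of -7.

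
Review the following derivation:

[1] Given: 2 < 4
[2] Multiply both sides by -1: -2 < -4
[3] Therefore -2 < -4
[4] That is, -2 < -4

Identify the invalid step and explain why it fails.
Step 2: Multiply both sides by -1: -2 < -4

Step 2 multiplies both sides by -1 but fails to reverse the inequality sign. When multiplying (or dividing) an inequality by a negative number, the direction must be reversed. Since 2 < 4, we should get -2 > -4, i.e., -2 > -4.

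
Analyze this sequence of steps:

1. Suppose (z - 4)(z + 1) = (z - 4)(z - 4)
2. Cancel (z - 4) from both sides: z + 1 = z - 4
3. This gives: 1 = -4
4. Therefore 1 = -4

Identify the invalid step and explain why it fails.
Step 2: Cancel (z - 4) from both sides: z + 1 = z - 4

Step 2 cancels (z - 4) from both sides. This is only valid if (z - 4) ≠ 0, i.e., z ≠ 4. When z = 4, both sides equal zero regardless of the other factors. The correct approach requires considering z = 4 as a separate case.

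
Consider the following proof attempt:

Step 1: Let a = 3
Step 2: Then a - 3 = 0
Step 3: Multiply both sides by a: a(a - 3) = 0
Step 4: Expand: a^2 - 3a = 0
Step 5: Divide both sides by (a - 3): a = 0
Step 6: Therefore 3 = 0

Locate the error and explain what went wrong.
Step 5: Divide both sides by (a - 3): a = 0

Step 5 divides both sides by (a - 3). However, since a = 3, we have (a - 3) = 0. Division by zero is undefined, making this step invalid.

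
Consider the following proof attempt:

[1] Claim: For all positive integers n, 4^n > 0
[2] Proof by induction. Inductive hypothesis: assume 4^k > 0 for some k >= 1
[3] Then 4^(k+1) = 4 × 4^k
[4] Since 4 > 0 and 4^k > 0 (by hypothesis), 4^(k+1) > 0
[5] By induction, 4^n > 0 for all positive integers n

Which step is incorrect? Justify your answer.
Step 5: By induction, 4^n > 0 for all positive integers n

Step 5 concludes the proof by induction, but no base case was ever established. A valid induction proof requires: (1) a base case proving 4^1 > 0, and (2) an inductive step showing IF 4^k > 0 THEN 4^(k+1) > 0. Steps 2-4 correctly establish the inductive step, but without the base case the conclusion in step 5 does not follow.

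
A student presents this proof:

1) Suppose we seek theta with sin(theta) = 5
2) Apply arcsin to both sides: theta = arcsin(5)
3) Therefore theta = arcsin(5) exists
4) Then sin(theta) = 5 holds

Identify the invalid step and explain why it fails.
Step 2: Apply arcsin to both sides: theta = arcsin(5)

Step 2 applies arcsin to 5. However, arcsin(x) is only defined for x in [-1, 1] because sin(theta) can only produce values in that range. Since |5| > 1, arcsin(5) is undefined. There is no angle whose sine equals 5.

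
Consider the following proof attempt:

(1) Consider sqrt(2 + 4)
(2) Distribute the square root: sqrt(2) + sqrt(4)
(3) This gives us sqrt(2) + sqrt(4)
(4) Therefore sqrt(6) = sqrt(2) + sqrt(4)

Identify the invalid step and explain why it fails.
Step 2: Distribute the square root: sqrt(2) + sqrt(4)

Step 2 incorrectly 'distributes' the square root over addition. The square root function does not distribute: sqrt(a + b) ≠ sqrt(a) + sqrt(b). In fact, sqrt(2 + 4) = sqrt(6) ≈ 2.4495, while sqrt(2) + sqrt(4) ≈ 3.4142.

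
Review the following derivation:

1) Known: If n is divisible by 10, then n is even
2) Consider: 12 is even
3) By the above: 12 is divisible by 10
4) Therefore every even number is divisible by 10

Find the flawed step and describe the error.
Step 3: By the above: 12 is divisible by 10

Step 3 commits the fallacy of affirming the consequent. The known fact 'divisible by 10 → even' does NOT imply 'even → divisible by 10'. That would be the converse, which is false. For example, 12 is even but 12 ÷ 10 = 1.20, which is not an integer.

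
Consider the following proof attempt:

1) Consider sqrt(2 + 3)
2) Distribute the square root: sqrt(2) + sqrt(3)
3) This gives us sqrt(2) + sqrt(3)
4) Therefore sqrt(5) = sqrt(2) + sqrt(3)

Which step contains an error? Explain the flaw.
Step 2: Distribute the square root: sqrt(2) + sqrt(3)

Step 2 incorrectly 'distributes' the square root over addition. The square root function does not distribute: sqrt(a + b) ≠ sqrt(a) + sqrt(b). In fact, sqrt(2 + 3) = sqrt(5) ≈ 2.2361, while sqrt(2) + sqrt(3) ≈ 3.1463.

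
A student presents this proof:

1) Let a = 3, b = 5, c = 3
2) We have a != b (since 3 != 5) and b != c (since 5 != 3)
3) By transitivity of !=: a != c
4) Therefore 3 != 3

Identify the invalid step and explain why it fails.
Step 3: By transitivity of !=: a != c

Step 3 incorrectly applies transitivity to the '!=' relation. Transitivity states: if a R b and b R c, then a R c. However, '!=' is not transitive. Counterexample: 3 != 5 and 5 != 3, but 3 = 3 (both equal 3). Transitivity holds for relations like <, <=, =, but not for !=.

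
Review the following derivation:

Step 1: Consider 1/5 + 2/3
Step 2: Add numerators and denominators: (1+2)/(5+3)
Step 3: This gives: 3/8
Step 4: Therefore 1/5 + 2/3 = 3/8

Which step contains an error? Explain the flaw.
Step 2: Add numerators and denominators: (1+2)/(5+3)

Step 2 incorrectly adds fractions by separately adding numerators and denominators. This is wrong. The correct method requires a common denominator: 1/5 + 2/3 = (1×3 + 2×5)/(5×3) = 13/15 = 13/15. The method used gives 3/8, which is different.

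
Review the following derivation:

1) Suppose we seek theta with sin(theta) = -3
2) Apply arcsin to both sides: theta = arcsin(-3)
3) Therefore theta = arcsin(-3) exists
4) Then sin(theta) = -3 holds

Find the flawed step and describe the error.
Step 2: Apply arcsin to both sides: theta = arcsin(-3)

Step 2 applies arcsin to -3. However, arcsin(x) is only defined for x in [-1, 1] because sin(theta) can only produce values in that range. Since |-3| > 1, arcsin(-3) is undefined. There is no angle whose sine equals -3.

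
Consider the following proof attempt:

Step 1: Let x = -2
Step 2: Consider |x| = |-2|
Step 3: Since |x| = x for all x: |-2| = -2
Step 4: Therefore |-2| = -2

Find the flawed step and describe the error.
Step 3: Since |x| = x for all x: |-2| = -2

Step 3 incorrectly states that |x| = x for all x. The correct definition is |x| = x when x >= 0, and |x| = -x when x < 0. Since -2 < 0, we have |-2| = -(-2) = 2, not -2.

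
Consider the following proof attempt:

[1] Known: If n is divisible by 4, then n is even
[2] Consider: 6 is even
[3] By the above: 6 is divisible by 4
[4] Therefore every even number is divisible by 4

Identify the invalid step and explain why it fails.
Step 3: By the above: 6 is divisible by 4

Step 3 commits the fallacy of affirming the consequent. The known fact 'divisible by 4 → even' does NOT imply 'even → divisible by 4'. That would be the converse, which is false. For example, 6 is even but 6 ÷ 4 = 1.50, which is not an integer.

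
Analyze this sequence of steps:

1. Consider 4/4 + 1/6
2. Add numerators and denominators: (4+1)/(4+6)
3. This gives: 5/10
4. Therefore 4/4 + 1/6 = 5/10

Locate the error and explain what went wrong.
Step 2: Add numerators and denominators: (4+1)/(4+6)

Step 2 incorrectly adds fractions by separately adding numerators and denominators. This is wrong. The correct method requires a common denominator: 4/4 + 1/6 = (4×6 + 1×4)/(4×6) = 28/24 = 7/6. The method used gives 5/10, which is different.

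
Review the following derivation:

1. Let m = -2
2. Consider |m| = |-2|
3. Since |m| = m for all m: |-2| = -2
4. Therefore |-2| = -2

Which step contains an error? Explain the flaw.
Step 3: Since |m| = m for all m: |-2| = -2

Step 3 incorrectly states that |m| = m for all m. The correct definition is |m| = m when m >= 0, and |m| = -m when m < 0. Since -2 < 0, we have |-2| = -(-2) = 2, not -2.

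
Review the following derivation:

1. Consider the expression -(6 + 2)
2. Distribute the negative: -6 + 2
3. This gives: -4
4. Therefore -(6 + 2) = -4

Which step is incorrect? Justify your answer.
Step 2: Distribute the negative: -6 + 2

Step 2 incorrectly distributes the negative sign. The correct distribution is -(6 + 2) = -6 - 2 = -8. The negative must be applied to both terms, not just the first. The error treats -(6 + 2) as -6 + 2, which equals -4 instead of -8.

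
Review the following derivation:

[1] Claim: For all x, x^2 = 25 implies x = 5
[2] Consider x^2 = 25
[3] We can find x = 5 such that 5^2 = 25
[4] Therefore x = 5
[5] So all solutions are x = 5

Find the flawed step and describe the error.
Step 4: Therefore x = 5

Step 4 incorrectly concludes that x = 5 is the only solution. The proof shows that x = 5 is A solution (existence), but does not show it is the ONLY solution (uniqueness). In fact, x = -5 is also a solution since (-5)^2 = 25. Finding one solution doesn't prove there are no others.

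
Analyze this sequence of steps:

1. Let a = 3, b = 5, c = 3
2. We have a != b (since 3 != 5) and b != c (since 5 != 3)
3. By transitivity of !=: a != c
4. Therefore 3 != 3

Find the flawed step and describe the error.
Step 3: By transitivity of !=: a != c

Step 3 incorrectly applies transitivity to the '!=' relation. Transitivity states: if a R b and b R c, then a R c. However, '!=' is not transitive. Counterexample: 3 != 5 and 5 != 3, but 3 = 3 (both equal 3). Transitivity holds for relations like <, <=, =, but not for !=.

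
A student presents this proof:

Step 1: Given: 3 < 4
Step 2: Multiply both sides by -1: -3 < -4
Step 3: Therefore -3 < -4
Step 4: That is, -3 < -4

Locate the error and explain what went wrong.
Step 2: Multiply both sides by -1: -3 < -4

Step 2 multiplies both sides by -1 but fails to reverse the inequality sign. When multiplying (or dividing) an inequality by a negative number, the direction must be reversed. Since 3 < 4, we should get -3 > -4, i.e., -3 > -4.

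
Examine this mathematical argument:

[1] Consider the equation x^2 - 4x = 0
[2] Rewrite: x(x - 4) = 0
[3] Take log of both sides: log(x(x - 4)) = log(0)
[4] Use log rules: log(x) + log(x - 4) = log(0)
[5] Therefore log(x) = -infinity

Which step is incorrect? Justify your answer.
Step 3: Take log of both sides: log(x(x - 4)) = log(0)

Step 3 takes the logarithm of both sides, resulting in log(0) on the right side. The logarithm is only defined for positive numbers; log(0) is undefined (approaches negative infinity). This operation is invalid.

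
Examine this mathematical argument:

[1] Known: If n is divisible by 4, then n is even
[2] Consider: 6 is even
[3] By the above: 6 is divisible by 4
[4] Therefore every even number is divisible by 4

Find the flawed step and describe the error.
Step 3: By the above: 6 is divisible by 4

Step 3 commits the fallacy of affirming the consequent. The known fact 'divisible by 4 → even' does NOT imply 'even → divisible by 4'. That would be the converse, which is false. For example, 6 is even but 6 ÷ 4 = 1.50, which is not an integer.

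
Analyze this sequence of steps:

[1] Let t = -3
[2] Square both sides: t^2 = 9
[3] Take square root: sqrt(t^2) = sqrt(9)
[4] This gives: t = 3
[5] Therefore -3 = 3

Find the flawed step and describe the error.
Step 4: This gives: t = 3

Step 4 incorrectly states that sqrt(t^2) = t. The correct identity is sqrt(t^2) = |t|. Since t = -3 < 0, we have sqrt(t^2) = |-3| = 3, not t = -3.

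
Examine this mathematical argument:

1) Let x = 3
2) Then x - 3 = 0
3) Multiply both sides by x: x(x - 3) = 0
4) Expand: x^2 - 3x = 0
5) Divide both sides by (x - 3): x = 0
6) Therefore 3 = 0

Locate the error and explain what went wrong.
Step 5: Divide both sides by (x - 3): x = 0

Step 5 divides both sides by (x - 3). However, since x = 3, we have (x - 3) = 0. Division by zero is undefined, making this step invalid.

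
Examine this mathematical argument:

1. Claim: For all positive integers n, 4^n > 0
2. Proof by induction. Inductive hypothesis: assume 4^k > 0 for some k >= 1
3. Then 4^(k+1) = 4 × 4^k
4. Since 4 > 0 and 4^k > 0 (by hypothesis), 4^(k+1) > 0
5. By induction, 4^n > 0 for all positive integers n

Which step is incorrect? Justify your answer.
Step 5: By induction, 4^n > 0 for all positive integers n

Step 5 concludes the proof by induction, but no base case was ever established. A valid induction proof requires: (1) a base case proving 4^1 > 0, and (2) an inductive step showing IF 4^k > 0 THEN 4^(k+1) > 0. Steps 2-4 correctly establish the inductive step, but without the base case the conclusion in step 5 does not follow.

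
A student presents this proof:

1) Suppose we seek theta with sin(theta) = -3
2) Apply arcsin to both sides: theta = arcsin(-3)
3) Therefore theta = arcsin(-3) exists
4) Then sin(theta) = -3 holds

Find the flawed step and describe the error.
Step 2: Apply arcsin to both sides: theta = arcsin(-3)

Step 2 applies arcsin to -3. However, arcsin(x) is only defined for x in [-1, 1] because sin(theta) can only produce values in that range. Since |-3| > 1, arcsin(-3) is undefined. There is no angle whose sine equals -3.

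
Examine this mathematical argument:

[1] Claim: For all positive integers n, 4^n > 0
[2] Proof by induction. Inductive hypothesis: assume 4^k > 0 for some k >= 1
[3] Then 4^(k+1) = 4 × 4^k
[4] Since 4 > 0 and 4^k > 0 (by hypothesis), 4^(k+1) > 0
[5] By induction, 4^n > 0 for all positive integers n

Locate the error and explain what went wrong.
Step 5: By induction, 4^n > 0 for all positive integers n

Step 5 concludes the proof by induction, but no base case was ever established. A valid induction proof requires: (1) a base case proving 4^1 > 0, and (2) an inductive step showing IF 4^k > 0 THEN 4^(k+1) > 0. Steps 2-4 correctly establish the inductive step, but without the base case the conclusion in step 5 does not follow.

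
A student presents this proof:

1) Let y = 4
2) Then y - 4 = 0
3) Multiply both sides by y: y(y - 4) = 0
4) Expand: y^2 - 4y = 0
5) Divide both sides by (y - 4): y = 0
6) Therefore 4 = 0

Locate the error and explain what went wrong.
Step 5: Divide both sides by (y - 4): y = 0

Step 5 divides both sides by (y - 4). However, since y = 4, we have (y - 4) = 0. Division by zero is undefined, making this step invalid.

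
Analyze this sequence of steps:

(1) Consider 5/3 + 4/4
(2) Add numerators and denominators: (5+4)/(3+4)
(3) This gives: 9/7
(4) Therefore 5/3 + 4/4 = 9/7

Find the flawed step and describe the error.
Step 2: Add numerators and denominators: (5+4)/(3+4)

Step 2 incorrectly adds fractions by separately adding numerators and denominators. This is wrong. The correct method requires a common denominator: 5/3 + 4/4 = (5×4 + 4×3)/(3×4) = 32/12 = 8/3. The method used gives 9/7, which is different.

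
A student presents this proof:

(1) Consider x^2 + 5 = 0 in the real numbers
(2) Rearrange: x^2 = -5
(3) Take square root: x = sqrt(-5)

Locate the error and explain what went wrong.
Step 3: Take square root: x = sqrt(-5)

Step 3 takes the square root of -5, which is negative. In the real number system, the square root of a negative number is undefined. The equation x^2 + 5 = 0 has no real solutions. Square roots of negative numbers only exist in the complex numbers.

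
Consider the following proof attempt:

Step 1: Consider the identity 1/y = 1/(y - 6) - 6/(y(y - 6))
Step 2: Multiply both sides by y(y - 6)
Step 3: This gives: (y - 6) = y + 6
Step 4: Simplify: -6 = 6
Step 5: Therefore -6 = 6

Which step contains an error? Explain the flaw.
Step 3: This gives: (y - 6) = y + 6

Step 3 makes a sign error when clearing denominators. Multiplying -6/(y(y - 6)) by y(y - 6) gives -6, not +6. The correct result is (y - 6) = y - 6, which is trivially true, not (y - 6) = y + 6. (Step 1 is a valid identity: 1/(y - 6) - 6/(y(y - 6)) = (y - 6)/(y(y - 6)) = 1/y.)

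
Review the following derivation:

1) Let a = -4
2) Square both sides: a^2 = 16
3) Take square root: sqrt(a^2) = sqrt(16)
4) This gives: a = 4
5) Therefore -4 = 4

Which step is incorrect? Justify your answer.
Step 4: This gives: a = 4

Step 4 incorrectly states that sqrt(a^2) = a. The correct identity is sqrt(a^2) = |a|. Since a = -4 < 0, we have sqrt(a^2) = |-4| = 4, not a = -4.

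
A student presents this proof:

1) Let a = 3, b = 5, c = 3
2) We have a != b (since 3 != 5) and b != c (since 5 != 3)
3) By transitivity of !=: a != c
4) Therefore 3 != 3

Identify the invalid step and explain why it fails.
Step 3: By transitivity of !=: a != c

Step 3 incorrectly applies transitivity to the '!=' relation. Transitivity states: if a R b and b R c, then a R c. However, '!=' is not transitive. Counterexample: 3 != 5 and 5 != 3, but 3 = 3 (both equal 3). Transitivity holds for relations like <, <=, =, but not for !=.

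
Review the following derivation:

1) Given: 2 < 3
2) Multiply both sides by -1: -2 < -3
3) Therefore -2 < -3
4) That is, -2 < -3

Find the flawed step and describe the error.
Step 2: Multiply both sides by -1: -2 < -3

Step 2 multiplies both sides by -1 but fails to reverse the inequality sign. When multiplying (or dividing) an inequality by a negative number, the direction must be reversed. Since 2 < 3, we should get -2 > -3, i.e., -2 > -3.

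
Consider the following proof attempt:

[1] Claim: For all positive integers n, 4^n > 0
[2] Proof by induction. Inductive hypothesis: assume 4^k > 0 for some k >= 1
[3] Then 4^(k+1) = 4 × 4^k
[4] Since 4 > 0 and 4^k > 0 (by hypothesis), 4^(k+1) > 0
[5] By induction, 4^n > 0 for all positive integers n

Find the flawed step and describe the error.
Step 5: By induction, 4^n > 0 for all positive integers n

Step 5 concludes the proof by induction, but no base case was ever established. A valid induction proof requires: (1) a base case proving 4^1 > 0, and (2) an inductive step showing IF 4^k > 0 THEN 4^(k+1) > 0. Steps 2-4 correctly establish the inductive step, but without the base case the conclusion in step 5 does not follow.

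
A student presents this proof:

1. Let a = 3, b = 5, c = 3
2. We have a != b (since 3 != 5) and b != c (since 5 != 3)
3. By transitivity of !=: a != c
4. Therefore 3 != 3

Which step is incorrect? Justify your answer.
Step 3: By transitivity of !=: a != c

Step 3 incorrectly applies transitivity to the '!=' relation. Transitivity states: if a R b and b R c, then a R c. However, '!=' is not transitive. Counterexample: 3 != 5 and 5 != 3, but 3 = 3 (both equal 3). Transitivity holds for relations like <, <=, =, but not for !=.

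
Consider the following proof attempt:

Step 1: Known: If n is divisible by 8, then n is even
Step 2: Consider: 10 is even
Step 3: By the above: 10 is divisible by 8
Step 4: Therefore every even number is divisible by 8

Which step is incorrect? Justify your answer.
Step 3: By the above: 10 is divisible by 8

Step 3 commits the fallacy of affirming the consequent. The known fact 'divisible by 8 → even' does NOT imply 'even → divisible by 8'. That would be the converse, which is false. For example, 10 is even but 10 ÷ 8 = 1.25, which is not an integer.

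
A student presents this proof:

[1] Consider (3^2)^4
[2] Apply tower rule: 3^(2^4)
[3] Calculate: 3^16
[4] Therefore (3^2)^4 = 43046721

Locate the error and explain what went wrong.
Step 2: Apply tower rule: 3^(2^4)

Step 2 incorrectly states that (a^b)^c = a^(b^c). The correct rule is (a^b)^c = a^(b×c). The actual value is (3^2)^4 = 3^8 = 6561, not 3^16 = 43046721.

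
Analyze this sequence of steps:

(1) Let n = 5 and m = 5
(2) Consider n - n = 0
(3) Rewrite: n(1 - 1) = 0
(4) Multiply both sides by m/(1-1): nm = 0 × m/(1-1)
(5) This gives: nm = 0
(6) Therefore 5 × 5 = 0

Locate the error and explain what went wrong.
Step 4: Multiply both sides by m/(1-1): nm = 0 × m/(1-1)

Step 4 multiplies both sides by m/(1-1). However, 1-1 = 0, so this is multiplication by m/0, which is undefined. We cannot multiply by an undefined expression.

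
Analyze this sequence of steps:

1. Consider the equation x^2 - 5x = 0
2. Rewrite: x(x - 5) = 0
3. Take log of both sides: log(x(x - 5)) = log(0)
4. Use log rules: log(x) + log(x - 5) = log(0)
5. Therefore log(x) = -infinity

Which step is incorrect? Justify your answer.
Step 3: Take log of both sides: log(x(x - 5)) = log(0)

Step 3 takes the logarithm of both sides, resulting in log(0) on the right side. The logarithm is only defined for positive numbers; log(0) is undefined (approaches negative infinity). This operation is invalid.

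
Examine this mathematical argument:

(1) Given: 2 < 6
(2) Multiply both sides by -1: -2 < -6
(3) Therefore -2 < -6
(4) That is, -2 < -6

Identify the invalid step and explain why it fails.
Step 2: Multiply both sides by -1: -2 < -6

Step 2 multiplies both sides by -1 but fails to reverse the inequality sign. When multiplying (or dividing) an inequality by a negative number, the direction must be reversed. Since 2 < 6, we should get -2 > -6, i.e., -2 > -6.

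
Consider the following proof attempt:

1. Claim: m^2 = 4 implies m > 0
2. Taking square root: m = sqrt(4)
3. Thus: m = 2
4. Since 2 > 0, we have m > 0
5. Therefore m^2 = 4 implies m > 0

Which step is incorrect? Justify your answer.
Step 2: Taking square root: m = sqrt(4)

Step 2 takes the square root and assumes the positive root only. The equation m^2 = 4 actually has two solutions: m = 2 and m = -2. The proof silently assumes m > 0 without justification, then uses this assumption to conclude m > 0, which is circular. The counterexample m = -2 shows the claim is false.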